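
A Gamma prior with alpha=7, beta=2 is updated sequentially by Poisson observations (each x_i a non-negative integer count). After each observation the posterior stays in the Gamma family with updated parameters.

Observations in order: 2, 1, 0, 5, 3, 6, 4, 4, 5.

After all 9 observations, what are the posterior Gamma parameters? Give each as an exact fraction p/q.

obs 1: x=2 → posterior Gamma(9, 3)
obs 2: x=1 → posterior Gamma(10, 4)
obs 3: x=0 → posterior Gamma(10, 5)
obs 4: x=5 → posterior Gamma(15, 6)
obs 5: x=3 → posterior Gamma(18, 7)
obs 6: x=6 → posterior Gamma(24, 8)
obs 7: x=4 → posterior Gamma(28, 9)
obs 8: x=4 → posterior Gamma(32, 10)
obs 9: x=5 → posterior Gamma(37, 11)

alpha=37, beta=11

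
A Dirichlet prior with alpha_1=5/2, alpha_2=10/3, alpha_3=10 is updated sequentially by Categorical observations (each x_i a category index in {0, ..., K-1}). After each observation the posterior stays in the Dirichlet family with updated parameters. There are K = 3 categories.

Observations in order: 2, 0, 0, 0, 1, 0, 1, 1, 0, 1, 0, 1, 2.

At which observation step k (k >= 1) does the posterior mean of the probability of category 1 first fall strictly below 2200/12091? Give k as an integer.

obs 1: x=2 → posterior Dirichlet(5/2, 10/3, 11)
obs 2: x=0 → posterior Dirichlet(7/2, 10/3, 11)
obs 3: x=0 → posterior Dirichlet(9/2, 10/3, 11)
obs 4: x=0 → posterior Dirichlet(11/2, 10/3, 11)
obs 5: x=1 → posterior Dirichlet(11/2, 13/3, 11)
obs 6: x=0 → posterior Dirichlet(13/2, 13/3, 11)
obs 7: x=1 → posterior Dirichlet(13/2, 16/3, 11)
obs 8: x=1 → posterior Dirichlet(13/2, 19/3, 11)
obs 9: x=0 → posterior Dirichlet(15/2, 19/3, 11)
obs 10: x=1 → posterior Dirichlet(15/2, 22/3, 11)
obs 11: x=0 → posterior Dirichlet(17/2, 22/3, 11)
obs 12: x=1 → posterior Dirichlet(17/2, 25/3, 11)
obs 13: x=2 → posterior Dirichlet(17/2, 25/3, 12)

k = 3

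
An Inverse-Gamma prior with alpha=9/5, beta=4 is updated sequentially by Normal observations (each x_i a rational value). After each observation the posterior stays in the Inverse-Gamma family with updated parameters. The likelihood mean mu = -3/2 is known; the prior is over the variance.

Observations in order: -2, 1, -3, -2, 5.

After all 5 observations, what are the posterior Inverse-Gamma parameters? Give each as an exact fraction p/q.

obs 1: x=-2 → posterior Inverse-Gamma(23/10, 33/8)
obs 2: x=1 → posterior Inverse-Gamma(14/5, 29/4)
obs 3: x=-3 → posterior Inverse-Gamma(33/10, 67/8)
obs 4: x=-2 → posterior Inverse-Gamma(19/5, 17/2)
obs 5: x=5 → posterior Inverse-Gamma(43/10, 237/8)

alpha=43/10, beta=237/8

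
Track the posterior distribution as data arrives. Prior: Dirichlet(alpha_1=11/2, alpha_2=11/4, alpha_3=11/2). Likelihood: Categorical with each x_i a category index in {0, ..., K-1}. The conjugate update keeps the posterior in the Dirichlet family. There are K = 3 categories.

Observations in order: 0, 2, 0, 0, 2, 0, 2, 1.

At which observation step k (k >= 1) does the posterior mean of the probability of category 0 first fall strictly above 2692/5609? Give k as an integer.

k = 6

obs 1: x=0 → posterior Dirichlet(13/2, 11/4, 11/2)
obs 2: x=2 → posterior Dirichlet(13/2, 11/4, 13/2)
obs 3: x=0 → posterior Dirichlet(15/2, 11/4, 13/2)
obs 4: x=0 → posterior Dirichlet(17/2, 11/4, 13/2)
obs 5: x=2 → posterior Dirichlet(17/2, 11/4, 15/2)
obs 6: x=0 → posterior Dirichlet(19/2, 11/4, 15/2)
obs 7: x=2 → posterior Dirichlet(19/2, 11/4, 17/2)
obs 8: x=1 → posterior Dirichlet(19/2, 15/4, 17/2)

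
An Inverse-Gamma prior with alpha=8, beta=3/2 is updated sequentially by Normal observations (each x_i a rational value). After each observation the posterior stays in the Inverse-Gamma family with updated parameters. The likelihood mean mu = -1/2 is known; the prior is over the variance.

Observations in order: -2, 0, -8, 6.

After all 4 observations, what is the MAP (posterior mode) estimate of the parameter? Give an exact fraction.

obs 1: x=-2 → posterior Inverse-Gamma(17/2, 21/8)
obs 2: x=0 → posterior Inverse-Gamma(9, 11/4)
obs 3: x=-8 → posterior Inverse-Gamma(19/2, 247/8)
obs 4: x=6 → posterior Inverse-Gamma(10, 52)

52/11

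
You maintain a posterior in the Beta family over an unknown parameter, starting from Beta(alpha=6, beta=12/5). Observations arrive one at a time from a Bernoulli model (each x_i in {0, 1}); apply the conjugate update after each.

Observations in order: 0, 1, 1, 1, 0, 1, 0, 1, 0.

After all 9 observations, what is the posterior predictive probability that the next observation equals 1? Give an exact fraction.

55/87

obs 1: x=0 → posterior Beta(6, 17/5)
obs 2: x=1 → posterior Beta(7, 17/5)
obs 3: x=1 → posterior Beta(8, 17/5)
obs 4: x=1 → posterior Beta(9, 17/5)
obs 5: x=0 → posterior Beta(9, 22/5)
obs 6: x=1 → posterior Beta(10, 22/5)
obs 7: x=0 → posterior Beta(10, 27/5)
obs 8: x=1 → posterior Beta(11, 27/5)
obs 9: x=0 → posterior Beta(11, 32/5)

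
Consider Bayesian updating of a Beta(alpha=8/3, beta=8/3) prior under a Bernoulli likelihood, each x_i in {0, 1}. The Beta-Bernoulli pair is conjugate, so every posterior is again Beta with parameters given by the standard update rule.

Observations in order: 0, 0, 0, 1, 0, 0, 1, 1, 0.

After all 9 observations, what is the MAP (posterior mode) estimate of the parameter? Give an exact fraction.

obs 1: x=0 → posterior Beta(8/3, 11/3)
obs 2: x=0 → posterior Beta(8/3, 14/3)
obs 3: x=0 → posterior Beta(8/3, 17/3)
obs 4: x=1 → posterior Beta(11/3, 17/3)
obs 5: x=0 → posterior Beta(11/3, 20/3)
obs 6: x=0 → posterior Beta(11/3, 23/3)
obs 7: x=1 → posterior Beta(14/3, 23/3)
obs 8: x=1 → posterior Beta(17/3, 23/3)
obs 9: x=0 → posterior Beta(17/3, 26/3)

14/37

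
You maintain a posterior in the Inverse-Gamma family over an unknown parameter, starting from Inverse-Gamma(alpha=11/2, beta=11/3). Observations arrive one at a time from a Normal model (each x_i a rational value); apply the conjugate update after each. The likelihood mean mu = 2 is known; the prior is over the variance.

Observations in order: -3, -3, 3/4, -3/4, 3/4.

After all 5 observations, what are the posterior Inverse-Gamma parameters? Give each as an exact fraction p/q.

obs 1: x=-3 → posterior Inverse-Gamma(6, 97/6)
obs 2: x=-3 → posterior Inverse-Gamma(13/2, 86/3)
obs 3: x=3/4 → posterior Inverse-Gamma(7, 2827/96)
obs 4: x=-3/4 → posterior Inverse-Gamma(15/2, 1595/48)
obs 5: x=3/4 → posterior Inverse-Gamma(8, 3265/96)

alpha=8, beta=3265/96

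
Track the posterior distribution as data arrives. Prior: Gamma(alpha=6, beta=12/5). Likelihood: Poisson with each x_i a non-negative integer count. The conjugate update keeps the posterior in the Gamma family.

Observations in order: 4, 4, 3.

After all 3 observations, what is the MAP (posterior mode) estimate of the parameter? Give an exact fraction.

obs 1: x=4 → posterior Gamma(10, 17/5)
obs 2: x=4 → posterior Gamma(14, 22/5)
obs 3: x=3 → posterior Gamma(17, 27/5)

80/27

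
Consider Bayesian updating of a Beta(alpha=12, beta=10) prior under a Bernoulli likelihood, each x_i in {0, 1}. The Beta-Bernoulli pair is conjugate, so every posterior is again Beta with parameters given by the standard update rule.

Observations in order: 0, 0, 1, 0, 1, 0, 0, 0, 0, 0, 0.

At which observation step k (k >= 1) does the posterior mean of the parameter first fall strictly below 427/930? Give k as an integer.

k = 9

obs 1: x=0 → posterior Beta(12, 11)
obs 2: x=0 → posterior Beta(12, 12)
obs 3: x=1 → posterior Beta(13, 12)
obs 4: x=0 → posterior Beta(13, 13)
obs 5: x=1 → posterior Beta(14, 13)
obs 6: x=0 → posterior Beta(14, 14)
obs 7: x=0 → posterior Beta(14, 15)
obs 8: x=0 → posterior Beta(14, 16)
obs 9: x=0 → posterior Beta(14, 17)
obs 10: x=0 → posterior Beta(14, 18)
obs 11: x=0 → posterior Beta(14, 19)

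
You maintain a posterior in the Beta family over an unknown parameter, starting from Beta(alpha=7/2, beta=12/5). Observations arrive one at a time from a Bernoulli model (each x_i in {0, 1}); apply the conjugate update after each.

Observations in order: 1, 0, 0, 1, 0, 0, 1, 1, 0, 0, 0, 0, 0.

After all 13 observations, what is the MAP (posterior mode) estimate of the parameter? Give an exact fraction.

obs 1: x=1 → posterior Beta(9/2, 12/5)
obs 2: x=0 → posterior Beta(9/2, 17/5)
obs 3: x=0 → posterior Beta(9/2, 22/5)
obs 4: x=1 → posterior Beta(11/2, 22/5)
obs 5: x=0 → posterior Beta(11/2, 27/5)
obs 6: x=0 → posterior Beta(11/2, 32/5)
obs 7: x=1 → posterior Beta(13/2, 32/5)
obs 8: x=1 → posterior Beta(15/2, 32/5)
obs 9: x=0 → posterior Beta(15/2, 37/5)
obs 10: x=0 → posterior Beta(15/2, 42/5)
obs 11: x=0 → posterior Beta(15/2, 47/5)
obs 12: x=0 → posterior Beta(15/2, 52/5)
obs 13: x=0 → posterior Beta(15/2, 57/5)

5/13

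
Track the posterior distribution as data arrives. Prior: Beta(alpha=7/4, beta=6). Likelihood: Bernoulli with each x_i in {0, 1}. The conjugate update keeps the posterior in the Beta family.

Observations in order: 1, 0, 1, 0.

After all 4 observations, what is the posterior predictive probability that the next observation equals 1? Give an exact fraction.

obs 1: x=1 → posterior Beta(11/4, 6)
obs 2: x=0 → posterior Beta(11/4, 7)
obs 3: x=1 → posterior Beta(15/4, 7)
obs 4: x=0 → posterior Beta(15/4, 8)

15/47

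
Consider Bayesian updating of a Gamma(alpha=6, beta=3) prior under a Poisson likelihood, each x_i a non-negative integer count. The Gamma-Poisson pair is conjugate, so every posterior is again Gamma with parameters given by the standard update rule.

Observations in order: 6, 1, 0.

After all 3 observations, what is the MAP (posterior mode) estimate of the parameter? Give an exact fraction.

2

obs 1: x=6 → posterior Gamma(12, 4)
obs 2: x=1 → posterior Gamma(13, 5)
obs 3: x=0 → posterior Gamma(13, 6)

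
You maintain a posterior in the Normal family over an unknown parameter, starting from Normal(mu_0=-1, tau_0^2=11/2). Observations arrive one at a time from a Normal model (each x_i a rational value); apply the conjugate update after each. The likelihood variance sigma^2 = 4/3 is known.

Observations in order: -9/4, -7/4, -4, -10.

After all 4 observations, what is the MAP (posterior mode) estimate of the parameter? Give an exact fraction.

-43/10

obs 1: x=-9/4 → posterior Normal(-329/164, 44/41)
obs 2: x=-7/4 → posterior Normal(-70/37, 22/37)
obs 3: x=-4 → posterior Normal(-272/107, 44/107)
obs 4: x=-10 → posterior Normal(-43/10, 11/35)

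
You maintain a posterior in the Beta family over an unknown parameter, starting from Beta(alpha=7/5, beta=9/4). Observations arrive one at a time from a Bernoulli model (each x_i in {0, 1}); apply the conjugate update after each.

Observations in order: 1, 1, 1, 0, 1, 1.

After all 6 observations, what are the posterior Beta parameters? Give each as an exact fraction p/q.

alpha=32/5, beta=13/4

obs 1: x=1 → posterior Beta(12/5, 9/4)
obs 2: x=1 → posterior Beta(17/5, 9/4)
obs 3: x=1 → posterior Beta(22/5, 9/4)
obs 4: x=0 → posterior Beta(22/5, 13/4)
obs 5: x=1 → posterior Beta(27/5, 13/4)
obs 6: x=1 → posterior Beta(32/5, 13/4)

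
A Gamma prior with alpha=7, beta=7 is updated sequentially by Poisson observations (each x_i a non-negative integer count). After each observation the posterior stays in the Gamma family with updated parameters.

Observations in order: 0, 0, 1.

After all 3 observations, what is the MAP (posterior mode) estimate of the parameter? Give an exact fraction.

obs 1: x=0 → posterior Gamma(7, 8)
obs 2: x=0 → posterior Gamma(7, 9)
obs 3: x=1 → posterior Gamma(8, 10)

7/10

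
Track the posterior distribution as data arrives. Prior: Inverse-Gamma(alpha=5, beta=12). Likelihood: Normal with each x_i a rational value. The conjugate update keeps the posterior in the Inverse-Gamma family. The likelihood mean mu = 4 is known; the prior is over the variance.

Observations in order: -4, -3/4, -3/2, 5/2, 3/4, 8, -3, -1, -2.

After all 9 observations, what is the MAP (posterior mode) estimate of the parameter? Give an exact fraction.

2237/168

obs 1: x=-4 → posterior Inverse-Gamma(11/2, 44)
obs 2: x=-3/4 → posterior Inverse-Gamma(6, 1769/32)
obs 3: x=-3/2 → posterior Inverse-Gamma(13/2, 2253/32)
obs 4: x=5/2 → posterior Inverse-Gamma(7, 2289/32)
obs 5: x=3/4 → posterior Inverse-Gamma(15/2, 1229/16)
obs 6: x=8 → posterior Inverse-Gamma(8, 1357/16)
obs 7: x=-3 → posterior Inverse-Gamma(17/2, 1749/16)
obs 8: x=-1 → posterior Inverse-Gamma(9, 1949/16)
obs 9: x=-2 → posterior Inverse-Gamma(19/2, 2237/16)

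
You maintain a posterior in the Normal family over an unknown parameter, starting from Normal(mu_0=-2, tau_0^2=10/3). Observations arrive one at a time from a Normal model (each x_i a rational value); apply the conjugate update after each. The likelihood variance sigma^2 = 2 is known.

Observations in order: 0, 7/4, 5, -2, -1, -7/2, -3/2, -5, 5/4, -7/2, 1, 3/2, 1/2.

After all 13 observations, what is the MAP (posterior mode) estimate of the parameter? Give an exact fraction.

obs 1: x=0 → posterior Normal(-3/4, 5/4)
obs 2: x=7/4 → posterior Normal(11/52, 10/13)
obs 3: x=5 → posterior Normal(37/24, 5/9)
obs 4: x=-2 → posterior Normal(71/92, 10/23)
obs 5: x=-1 → posterior Normal(51/112, 5/14)
obs 6: x=-7/2 → posterior Normal(-19/132, 10/33)
obs 7: x=-3/2 → posterior Normal(-49/152, 5/19)
obs 8: x=-5 → posterior Normal(-149/172, 10/43)
obs 9: x=5/4 → posterior Normal(-31/48, 5/24)
obs 10: x=-7/2 → posterior Normal(-97/106, 10/53)
obs 11: x=1 → posterior Normal(-3/4, 5/29)
obs 12: x=3/2 → posterior Normal(-4/7, 10/63)
obs 13: x=1/2 → posterior Normal(-67/136, 5/34)

-67/136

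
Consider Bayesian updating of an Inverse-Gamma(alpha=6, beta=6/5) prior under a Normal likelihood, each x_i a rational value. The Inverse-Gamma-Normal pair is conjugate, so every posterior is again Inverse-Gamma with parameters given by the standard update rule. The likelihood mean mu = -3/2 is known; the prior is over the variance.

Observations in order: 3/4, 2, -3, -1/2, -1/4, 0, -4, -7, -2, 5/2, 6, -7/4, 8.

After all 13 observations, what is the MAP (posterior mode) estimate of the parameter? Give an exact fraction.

6029/720

obs 1: x=3/4 → posterior Inverse-Gamma(13/2, 597/160)
obs 2: x=2 → posterior Inverse-Gamma(7, 1577/160)
obs 3: x=-3 → posterior Inverse-Gamma(15/2, 1757/160)
obs 4: x=-1/2 → posterior Inverse-Gamma(8, 1837/160)
obs 5: x=-1/4 → posterior Inverse-Gamma(17/2, 981/80)
obs 6: x=0 → posterior Inverse-Gamma(9, 1071/80)
obs 7: x=-4 → posterior Inverse-Gamma(19/2, 1321/80)
obs 8: x=-7 → posterior Inverse-Gamma(10, 2531/80)
obs 9: x=-2 → posterior Inverse-Gamma(21/2, 2541/80)
obs 10: x=5/2 → posterior Inverse-Gamma(11, 3181/80)
obs 11: x=6 → posterior Inverse-Gamma(23/2, 5431/80)
obs 12: x=-7/4 → posterior Inverse-Gamma(12, 10867/160)
obs 13: x=8 → posterior Inverse-Gamma(25/2, 18087/160)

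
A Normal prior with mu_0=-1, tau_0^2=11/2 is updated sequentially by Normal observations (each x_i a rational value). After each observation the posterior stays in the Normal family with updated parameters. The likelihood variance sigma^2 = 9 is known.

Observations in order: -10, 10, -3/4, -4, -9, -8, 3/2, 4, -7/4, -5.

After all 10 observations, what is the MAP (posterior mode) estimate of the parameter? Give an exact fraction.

-271/128

obs 1: x=-10 → posterior Normal(-128/29, 99/29)
obs 2: x=10 → posterior Normal(-9/20, 99/40)
obs 3: x=-3/4 → posterior Normal(-35/68, 33/17)
obs 4: x=-4 → posterior Normal(-281/248, 99/62)
obs 5: x=-9 → posterior Normal(-677/292, 99/73)
obs 6: x=-8 → posterior Normal(-49/16, 33/28)
obs 7: x=3/2 → posterior Normal(-963/380, 99/95)
obs 8: x=4 → posterior Normal(-787/424, 99/106)
obs 9: x=-7/4 → posterior Normal(-24/13, 11/13)
obs 10: x=-5 → posterior Normal(-271/128, 99/128)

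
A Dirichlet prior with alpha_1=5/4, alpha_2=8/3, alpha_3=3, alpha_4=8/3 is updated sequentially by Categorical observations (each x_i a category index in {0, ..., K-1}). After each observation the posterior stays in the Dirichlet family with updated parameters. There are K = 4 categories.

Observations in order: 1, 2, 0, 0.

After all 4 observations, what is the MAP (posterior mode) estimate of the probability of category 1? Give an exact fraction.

32/115

obs 1: x=1 → posterior Dirichlet(5/4, 11/3, 3, 8/3)
obs 2: x=2 → posterior Dirichlet(5/4, 11/3, 4, 8/3)
obs 3: x=0 → posterior Dirichlet(9/4, 11/3, 4, 8/3)
obs 4: x=0 → posterior Dirichlet(13/4, 11/3, 4, 8/3)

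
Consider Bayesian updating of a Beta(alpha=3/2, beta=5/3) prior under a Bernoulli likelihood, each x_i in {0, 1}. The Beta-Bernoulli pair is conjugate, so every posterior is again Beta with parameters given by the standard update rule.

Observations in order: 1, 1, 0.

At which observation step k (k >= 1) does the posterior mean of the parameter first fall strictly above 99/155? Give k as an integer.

obs 1: x=1 → posterior Beta(5/2, 5/3)
obs 2: x=1 → posterior Beta(7/2, 5/3)
obs 3: x=0 → posterior Beta(7/2, 8/3)

k = 2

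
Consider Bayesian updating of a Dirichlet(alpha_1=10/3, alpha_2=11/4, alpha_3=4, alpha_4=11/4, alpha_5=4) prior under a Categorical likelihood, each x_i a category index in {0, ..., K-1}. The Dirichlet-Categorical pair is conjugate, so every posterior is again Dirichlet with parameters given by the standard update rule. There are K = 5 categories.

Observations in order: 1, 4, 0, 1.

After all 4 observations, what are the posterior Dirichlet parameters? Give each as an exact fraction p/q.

alpha_1=13/3, alpha_2=19/4, alpha_3=4, alpha_4=11/4, alpha_5=5

obs 1: x=1 → posterior Dirichlet(10/3, 15/4, 4, 11/4, 4)
obs 2: x=4 → posterior Dirichlet(10/3, 15/4, 4, 11/4, 5)
obs 3: x=0 → posterior Dirichlet(13/3, 15/4, 4, 11/4, 5)
obs 4: x=1 → posterior Dirichlet(13/3, 19/4, 4, 11/4, 5)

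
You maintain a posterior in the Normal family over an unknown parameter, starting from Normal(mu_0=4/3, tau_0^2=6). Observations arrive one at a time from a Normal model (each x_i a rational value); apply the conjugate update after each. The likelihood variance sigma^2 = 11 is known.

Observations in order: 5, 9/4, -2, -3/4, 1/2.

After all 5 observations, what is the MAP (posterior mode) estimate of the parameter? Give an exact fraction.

134/123

obs 1: x=5 → posterior Normal(134/51, 66/17)
obs 2: x=9/4 → posterior Normal(349/138, 66/23)
obs 3: x=-2 → posterior Normal(277/174, 66/29)
obs 4: x=-3/4 → posterior Normal(25/21, 66/35)
obs 5: x=1/2 → posterior Normal(134/123, 66/41)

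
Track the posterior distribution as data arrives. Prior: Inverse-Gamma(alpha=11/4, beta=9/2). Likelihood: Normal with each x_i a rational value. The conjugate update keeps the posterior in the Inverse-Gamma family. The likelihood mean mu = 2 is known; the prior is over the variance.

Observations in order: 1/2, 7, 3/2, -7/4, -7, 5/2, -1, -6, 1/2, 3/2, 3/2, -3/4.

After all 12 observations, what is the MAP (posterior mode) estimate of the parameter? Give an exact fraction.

obs 1: x=1/2 → posterior Inverse-Gamma(13/4, 45/8)
obs 2: x=7 → posterior Inverse-Gamma(15/4, 145/8)
obs 3: x=3/2 → posterior Inverse-Gamma(17/4, 73/4)
obs 4: x=-7/4 → posterior Inverse-Gamma(19/4, 809/32)
obs 5: x=-7 → posterior Inverse-Gamma(21/4, 2105/32)
obs 6: x=5/2 → posterior Inverse-Gamma(23/4, 2109/32)
obs 7: x=-1 → posterior Inverse-Gamma(25/4, 2253/32)
obs 8: x=-6 → posterior Inverse-Gamma(27/4, 3277/32)
obs 9: x=1/2 → posterior Inverse-Gamma(29/4, 3313/32)
obs 10: x=3/2 → posterior Inverse-Gamma(31/4, 3317/32)
obs 11: x=3/2 → posterior Inverse-Gamma(33/4, 3321/32)
obs 12: x=-3/4 → posterior Inverse-Gamma(35/4, 1721/16)

1721/156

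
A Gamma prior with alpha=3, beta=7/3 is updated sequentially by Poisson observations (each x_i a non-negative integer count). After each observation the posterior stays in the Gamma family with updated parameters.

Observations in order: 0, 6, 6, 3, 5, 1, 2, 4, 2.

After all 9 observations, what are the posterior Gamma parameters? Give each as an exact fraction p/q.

alpha=32, beta=34/3

obs 1: x=0 → posterior Gamma(3, 10/3)
obs 2: x=6 → posterior Gamma(9, 13/3)
obs 3: x=6 → posterior Gamma(15, 16/3)
obs 4: x=3 → posterior Gamma(18, 19/3)
obs 5: x=5 → posterior Gamma(23, 22/3)
obs 6: x=1 → posterior Gamma(24, 25/3)
obs 7: x=2 → posterior Gamma(26, 28/3)
obs 8: x=4 → posterior Gamma(30, 31/3)
obs 9: x=2 → posterior Gamma(32, 34/3)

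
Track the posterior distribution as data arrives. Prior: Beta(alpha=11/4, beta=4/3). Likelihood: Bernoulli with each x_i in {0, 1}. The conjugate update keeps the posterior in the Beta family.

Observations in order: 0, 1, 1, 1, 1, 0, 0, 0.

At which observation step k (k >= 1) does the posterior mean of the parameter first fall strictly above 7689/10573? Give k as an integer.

obs 1: x=0 → posterior Beta(11/4, 7/3)
obs 2: x=1 → posterior Beta(15/4, 7/3)
obs 3: x=1 → posterior Beta(19/4, 7/3)
obs 4: x=1 → posterior Beta(23/4, 7/3)
obs 5: x=1 → posterior Beta(27/4, 7/3)
obs 6: x=0 → posterior Beta(27/4, 10/3)
obs 7: x=0 → posterior Beta(27/4, 13/3)
obs 8: x=0 → posterior Beta(27/4, 16/3)

k = 5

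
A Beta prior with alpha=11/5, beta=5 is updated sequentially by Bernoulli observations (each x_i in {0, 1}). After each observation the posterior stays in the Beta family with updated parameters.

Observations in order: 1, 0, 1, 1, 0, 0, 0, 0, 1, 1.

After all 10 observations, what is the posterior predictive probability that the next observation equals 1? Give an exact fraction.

18/43

obs 1: x=1 → posterior Beta(16/5, 5)
obs 2: x=0 → posterior Beta(16/5, 6)
obs 3: x=1 → posterior Beta(21/5, 6)
obs 4: x=1 → posterior Beta(26/5, 6)
obs 5: x=0 → posterior Beta(26/5, 7)
obs 6: x=0 → posterior Beta(26/5, 8)
obs 7: x=0 → posterior Beta(26/5, 9)
obs 8: x=0 → posterior Beta(26/5, 10)
obs 9: x=1 → posterior Beta(31/5, 10)
obs 10: x=1 → posterior Beta(36/5, 10)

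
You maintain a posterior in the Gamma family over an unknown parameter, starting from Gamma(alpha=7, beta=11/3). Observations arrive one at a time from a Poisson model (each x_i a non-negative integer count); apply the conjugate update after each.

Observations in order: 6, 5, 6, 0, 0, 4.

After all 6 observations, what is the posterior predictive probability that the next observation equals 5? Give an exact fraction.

135396658542343824336579763590981211365599803839/1461501637330902918203684832716283019655932542976

obs 1: x=6 → posterior Gamma(13, 14/3)
obs 2: x=5 → posterior Gamma(18, 17/3)
obs 3: x=6 → posterior Gamma(24, 20/3)
obs 4: x=0 → posterior Gamma(24, 23/3)
obs 5: x=0 → posterior Gamma(24, 26/3)
obs 6: x=4 → posterior Gamma(28, 29/3)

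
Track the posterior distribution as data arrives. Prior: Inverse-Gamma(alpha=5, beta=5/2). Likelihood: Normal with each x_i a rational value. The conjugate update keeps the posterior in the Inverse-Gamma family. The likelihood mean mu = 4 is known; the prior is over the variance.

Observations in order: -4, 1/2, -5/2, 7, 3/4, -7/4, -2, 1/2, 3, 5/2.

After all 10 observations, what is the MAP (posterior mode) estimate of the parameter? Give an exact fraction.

1821/176

obs 1: x=-4 → posterior Inverse-Gamma(11/2, 69/2)
obs 2: x=1/2 → posterior Inverse-Gamma(6, 325/8)
obs 3: x=-5/2 → posterior Inverse-Gamma(13/2, 247/4)
obs 4: x=7 → posterior Inverse-Gamma(7, 265/4)
obs 5: x=3/4 → posterior Inverse-Gamma(15/2, 2289/32)
obs 6: x=-7/4 → posterior Inverse-Gamma(8, 1409/16)
obs 7: x=-2 → posterior Inverse-Gamma(17/2, 1697/16)
obs 8: x=1/2 → posterior Inverse-Gamma(9, 1795/16)
obs 9: x=3 → posterior Inverse-Gamma(19/2, 1803/16)
obs 10: x=5/2 → posterior Inverse-Gamma(10, 1821/16)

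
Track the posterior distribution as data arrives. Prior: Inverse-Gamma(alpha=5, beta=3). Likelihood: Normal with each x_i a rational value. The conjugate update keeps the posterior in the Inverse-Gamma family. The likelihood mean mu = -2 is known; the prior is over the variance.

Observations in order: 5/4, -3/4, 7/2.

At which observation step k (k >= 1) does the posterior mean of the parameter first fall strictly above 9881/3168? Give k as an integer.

k = 3

obs 1: x=5/4 → posterior Inverse-Gamma(11/2, 265/32)
obs 2: x=-3/4 → posterior Inverse-Gamma(6, 145/16)
obs 3: x=7/2 → posterior Inverse-Gamma(13/2, 387/16)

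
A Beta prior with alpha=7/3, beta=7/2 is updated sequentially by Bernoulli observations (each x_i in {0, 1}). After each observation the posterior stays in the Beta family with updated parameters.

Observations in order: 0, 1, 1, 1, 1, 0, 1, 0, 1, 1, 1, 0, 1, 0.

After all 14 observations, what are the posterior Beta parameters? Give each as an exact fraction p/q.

obs 1: x=0 → posterior Beta(7/3, 9/2)
obs 2: x=1 → posterior Beta(10/3, 9/2)
obs 3: x=1 → posterior Beta(13/3, 9/2)
obs 4: x=1 → posterior Beta(16/3, 9/2)
obs 5: x=1 → posterior Beta(19/3, 9/2)
obs 6: x=0 → posterior Beta(19/3, 11/2)
obs 7: x=1 → posterior Beta(22/3, 11/2)
obs 8: x=0 → posterior Beta(22/3, 13/2)
obs 9: x=1 → posterior Beta(25/3, 13/2)
obs 10: x=1 → posterior Beta(28/3, 13/2)
obs 11: x=1 → posterior Beta(31/3, 13/2)
obs 12: x=0 → posterior Beta(31/3, 15/2)
obs 13: x=1 → posterior Beta(34/3, 15/2)
obs 14: x=0 → posterior Beta(34/3, 17/2)

alpha=34/3, beta=17/2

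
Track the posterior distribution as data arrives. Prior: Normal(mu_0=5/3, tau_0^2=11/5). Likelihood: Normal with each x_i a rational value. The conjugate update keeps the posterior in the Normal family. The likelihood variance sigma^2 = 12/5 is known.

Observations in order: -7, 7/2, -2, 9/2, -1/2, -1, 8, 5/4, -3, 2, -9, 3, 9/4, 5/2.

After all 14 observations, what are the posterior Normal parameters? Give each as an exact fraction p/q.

obs 1: x=-7 → posterior Normal(-57/23, 132/115)
obs 2: x=7/2 → posterior Normal(-37/68, 66/85)
obs 3: x=-2 → posterior Normal(-9/10, 44/75)
obs 4: x=9/2 → posterior Normal(9/56, 33/70)
obs 5: x=-1/2 → posterior Normal(7/134, 132/335)
obs 6: x=-1 → posterior Normal(-5/52, 22/65)
obs 7: x=8 → posterior Normal(161/178, 132/445)
obs 8: x=5/4 → posterior Normal(377/400, 33/125)
obs 9: x=-3 → posterior Normal(245/444, 44/185)
obs 10: x=2 → posterior Normal(333/488, 66/305)
obs 11: x=-9 → posterior Normal(-9/76, 132/665)
obs 12: x=3 → posterior Normal(23/192, 11/60)
obs 13: x=9/4 → posterior Normal(42/155, 132/775)
obs 14: x=5/2 → posterior Normal(139/332, 66/415)

mu_0=139/332, tau_0^2=66/415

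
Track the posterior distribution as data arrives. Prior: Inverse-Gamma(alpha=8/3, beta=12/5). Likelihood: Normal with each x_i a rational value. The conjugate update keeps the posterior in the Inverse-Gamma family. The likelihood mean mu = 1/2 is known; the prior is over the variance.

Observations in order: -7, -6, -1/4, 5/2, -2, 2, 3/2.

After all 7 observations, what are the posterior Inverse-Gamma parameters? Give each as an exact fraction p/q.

alpha=37/6, beta=9389/160

obs 1: x=-7 → posterior Inverse-Gamma(19/6, 1221/40)
obs 2: x=-6 → posterior Inverse-Gamma(11/3, 1033/20)
obs 3: x=-1/4 → posterior Inverse-Gamma(25/6, 8309/160)
obs 4: x=5/2 → posterior Inverse-Gamma(14/3, 8629/160)
obs 5: x=-2 → posterior Inverse-Gamma(31/6, 9129/160)
obs 6: x=2 → posterior Inverse-Gamma(17/3, 9309/160)
obs 7: x=3/2 → posterior Inverse-Gamma(37/6, 9389/160)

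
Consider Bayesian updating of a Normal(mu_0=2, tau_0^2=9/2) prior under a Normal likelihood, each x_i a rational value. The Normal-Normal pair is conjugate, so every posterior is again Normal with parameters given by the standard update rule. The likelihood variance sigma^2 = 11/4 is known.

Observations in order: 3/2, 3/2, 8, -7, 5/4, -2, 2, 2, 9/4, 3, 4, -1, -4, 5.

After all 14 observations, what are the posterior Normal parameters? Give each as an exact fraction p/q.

mu_0=319/263, tau_0^2=99/526

obs 1: x=3/2 → posterior Normal(49/29, 99/58)
obs 2: x=3/2 → posterior Normal(76/47, 99/94)
obs 3: x=8 → posterior Normal(44/13, 99/130)
obs 4: x=-7 → posterior Normal(94/83, 99/166)
obs 5: x=5/4 → posterior Normal(233/202, 99/202)
obs 6: x=-2 → posterior Normal(23/34, 99/238)
obs 7: x=2 → posterior Normal(233/274, 99/274)
obs 8: x=2 → posterior Normal(61/62, 99/310)
obs 9: x=9/4 → posterior Normal(193/173, 99/346)
obs 10: x=3 → posterior Normal(247/191, 99/382)
obs 11: x=4 → posterior Normal(29/19, 9/38)
obs 12: x=-1 → posterior Normal(301/227, 99/454)
obs 13: x=-4 → posterior Normal(229/245, 99/490)
obs 14: x=5 → posterior Normal(319/263, 99/526)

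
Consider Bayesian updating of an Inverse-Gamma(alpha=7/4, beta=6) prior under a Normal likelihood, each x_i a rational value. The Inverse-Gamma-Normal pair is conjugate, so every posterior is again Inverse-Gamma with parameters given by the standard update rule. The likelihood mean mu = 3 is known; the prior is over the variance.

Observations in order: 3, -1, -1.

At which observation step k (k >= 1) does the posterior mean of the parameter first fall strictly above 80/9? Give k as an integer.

k = 3

obs 1: x=3 → posterior Inverse-Gamma(9/4, 6)
obs 2: x=-1 → posterior Inverse-Gamma(11/4, 14)
obs 3: x=-1 → posterior Inverse-Gamma(13/4, 22)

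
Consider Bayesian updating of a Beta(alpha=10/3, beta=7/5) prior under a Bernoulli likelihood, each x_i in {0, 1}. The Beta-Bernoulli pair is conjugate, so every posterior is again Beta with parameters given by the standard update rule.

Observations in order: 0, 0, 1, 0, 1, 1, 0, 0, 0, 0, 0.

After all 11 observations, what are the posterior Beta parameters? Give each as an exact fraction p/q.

alpha=19/3, beta=47/5

obs 1: x=0 → posterior Beta(10/3, 12/5)
obs 2: x=0 → posterior Beta(10/3, 17/5)
obs 3: x=1 → posterior Beta(13/3, 17/5)
obs 4: x=0 → posterior Beta(13/3, 22/5)
obs 5: x=1 → posterior Beta(16/3, 22/5)
obs 6: x=1 → posterior Beta(19/3, 22/5)
obs 7: x=0 → posterior Beta(19/3, 27/5)
obs 8: x=0 → posterior Beta(19/3, 32/5)
obs 9: x=0 → posterior Beta(19/3, 37/5)
obs 10: x=0 → posterior Beta(19/3, 42/5)
obs 11: x=0 → posterior Beta(19/3, 47/5)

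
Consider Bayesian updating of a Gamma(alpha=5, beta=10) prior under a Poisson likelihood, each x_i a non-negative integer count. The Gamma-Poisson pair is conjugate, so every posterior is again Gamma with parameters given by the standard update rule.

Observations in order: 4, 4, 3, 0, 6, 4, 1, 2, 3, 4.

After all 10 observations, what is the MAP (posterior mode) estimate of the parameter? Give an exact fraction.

obs 1: x=4 → posterior Gamma(9, 11)
obs 2: x=4 → posterior Gamma(13, 12)
obs 3: x=3 → posterior Gamma(16, 13)
obs 4: x=0 → posterior Gamma(16, 14)
obs 5: x=6 → posterior Gamma(22, 15)
obs 6: x=4 → posterior Gamma(26, 16)
obs 7: x=1 → posterior Gamma(27, 17)
obs 8: x=2 → posterior Gamma(29, 18)
obs 9: x=3 → posterior Gamma(32, 19)
obs 10: x=4 → posterior Gamma(36, 20)

7/4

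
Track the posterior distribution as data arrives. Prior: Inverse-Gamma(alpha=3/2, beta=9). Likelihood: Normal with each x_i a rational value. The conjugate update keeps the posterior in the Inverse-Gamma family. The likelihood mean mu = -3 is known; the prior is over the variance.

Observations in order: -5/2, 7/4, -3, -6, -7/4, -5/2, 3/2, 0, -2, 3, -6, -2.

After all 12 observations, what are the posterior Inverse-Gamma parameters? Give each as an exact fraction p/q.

alpha=15/2, beta=1023/16

obs 1: x=-5/2 → posterior Inverse-Gamma(2, 73/8)
obs 2: x=7/4 → posterior Inverse-Gamma(5/2, 653/32)
obs 3: x=-3 → posterior Inverse-Gamma(3, 653/32)
obs 4: x=-6 → posterior Inverse-Gamma(7/2, 797/32)
obs 5: x=-7/4 → posterior Inverse-Gamma(4, 411/16)
obs 6: x=-5/2 → posterior Inverse-Gamma(9/2, 413/16)
obs 7: x=3/2 → posterior Inverse-Gamma(5, 575/16)
obs 8: x=0 → posterior Inverse-Gamma(11/2, 647/16)
obs 9: x=-2 → posterior Inverse-Gamma(6, 655/16)
obs 10: x=3 → posterior Inverse-Gamma(13/2, 943/16)
obs 11: x=-6 → posterior Inverse-Gamma(7, 1015/16)
obs 12: x=-2 → posterior Inverse-Gamma(15/2, 1023/16)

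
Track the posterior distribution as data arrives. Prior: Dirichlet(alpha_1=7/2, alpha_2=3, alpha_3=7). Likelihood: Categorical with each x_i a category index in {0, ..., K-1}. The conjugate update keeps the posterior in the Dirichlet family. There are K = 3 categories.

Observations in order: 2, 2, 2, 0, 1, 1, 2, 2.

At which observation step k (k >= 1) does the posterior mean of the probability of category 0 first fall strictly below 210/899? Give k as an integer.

obs 1: x=2 → posterior Dirichlet(7/2, 3, 8)
obs 2: x=2 → posterior Dirichlet(7/2, 3, 9)
obs 3: x=2 → posterior Dirichlet(7/2, 3, 10)
obs 4: x=0 → posterior Dirichlet(9/2, 3, 10)
obs 5: x=1 → posterior Dirichlet(9/2, 4, 10)
obs 6: x=1 → posterior Dirichlet(9/2, 5, 10)
obs 7: x=2 → posterior Dirichlet(9/2, 5, 11)
obs 8: x=2 → posterior Dirichlet(9/2, 5, 12)

k = 2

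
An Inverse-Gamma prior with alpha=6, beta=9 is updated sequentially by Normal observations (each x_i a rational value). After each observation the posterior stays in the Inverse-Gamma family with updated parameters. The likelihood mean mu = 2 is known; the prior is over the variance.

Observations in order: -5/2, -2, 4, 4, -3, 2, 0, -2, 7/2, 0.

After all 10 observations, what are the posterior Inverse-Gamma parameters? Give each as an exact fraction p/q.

obs 1: x=-5/2 → posterior Inverse-Gamma(13/2, 153/8)
obs 2: x=-2 → posterior Inverse-Gamma(7, 217/8)
obs 3: x=4 → posterior Inverse-Gamma(15/2, 233/8)
obs 4: x=4 → posterior Inverse-Gamma(8, 249/8)
obs 5: x=-3 → posterior Inverse-Gamma(17/2, 349/8)
obs 6: x=2 → posterior Inverse-Gamma(9, 349/8)
obs 7: x=0 → posterior Inverse-Gamma(19/2, 365/8)
obs 8: x=-2 → posterior Inverse-Gamma(10, 429/8)
obs 9: x=7/2 → posterior Inverse-Gamma(21/2, 219/4)
obs 10: x=0 → posterior Inverse-Gamma(11, 227/4)

alpha=11, beta=227/4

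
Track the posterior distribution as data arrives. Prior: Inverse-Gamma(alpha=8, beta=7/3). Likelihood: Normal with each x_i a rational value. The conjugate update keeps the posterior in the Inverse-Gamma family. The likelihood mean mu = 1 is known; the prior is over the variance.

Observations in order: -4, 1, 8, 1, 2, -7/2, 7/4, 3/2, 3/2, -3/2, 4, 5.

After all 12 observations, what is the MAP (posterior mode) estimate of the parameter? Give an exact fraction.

obs 1: x=-4 → posterior Inverse-Gamma(17/2, 89/6)
obs 2: x=1 → posterior Inverse-Gamma(9, 89/6)
obs 3: x=8 → posterior Inverse-Gamma(19/2, 118/3)
obs 4: x=1 → posterior Inverse-Gamma(10, 118/3)
obs 5: x=2 → posterior Inverse-Gamma(21/2, 239/6)
obs 6: x=-7/2 → posterior Inverse-Gamma(11, 1199/24)
obs 7: x=7/4 → posterior Inverse-Gamma(23/2, 4823/96)
obs 8: x=3/2 → posterior Inverse-Gamma(12, 4835/96)
obs 9: x=3/2 → posterior Inverse-Gamma(25/2, 4847/96)
obs 10: x=-3/2 → posterior Inverse-Gamma(13, 5147/96)
obs 11: x=4 → posterior Inverse-Gamma(27/2, 5579/96)
obs 12: x=5 → posterior Inverse-Gamma(14, 6347/96)

6347/1440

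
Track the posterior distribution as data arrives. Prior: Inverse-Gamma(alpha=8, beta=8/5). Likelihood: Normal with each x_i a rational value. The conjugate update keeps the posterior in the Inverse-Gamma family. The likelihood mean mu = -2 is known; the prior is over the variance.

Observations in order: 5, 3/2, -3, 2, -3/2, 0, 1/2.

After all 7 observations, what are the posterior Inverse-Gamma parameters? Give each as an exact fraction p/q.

alpha=23/2, beta=1839/40

obs 1: x=5 → posterior Inverse-Gamma(17/2, 261/10)
obs 2: x=3/2 → posterior Inverse-Gamma(9, 1289/40)
obs 3: x=-3 → posterior Inverse-Gamma(19/2, 1309/40)
obs 4: x=2 → posterior Inverse-Gamma(10, 1629/40)
obs 5: x=-3/2 → posterior Inverse-Gamma(21/2, 817/20)
obs 6: x=0 → posterior Inverse-Gamma(11, 857/20)
obs 7: x=1/2 → posterior Inverse-Gamma(23/2, 1839/40)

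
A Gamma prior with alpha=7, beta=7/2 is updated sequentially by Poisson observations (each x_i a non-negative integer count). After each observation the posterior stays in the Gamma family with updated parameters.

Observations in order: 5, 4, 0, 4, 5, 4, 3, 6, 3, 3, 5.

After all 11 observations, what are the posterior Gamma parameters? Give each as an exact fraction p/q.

obs 1: x=5 → posterior Gamma(12, 9/2)
obs 2: x=4 → posterior Gamma(16, 11/2)
obs 3: x=0 → posterior Gamma(16, 13/2)
obs 4: x=4 → posterior Gamma(20, 15/2)
obs 5: x=5 → posterior Gamma(25, 17/2)
obs 6: x=4 → posterior Gamma(29, 19/2)
obs 7: x=3 → posterior Gamma(32, 21/2)
obs 8: x=6 → posterior Gamma(38, 23/2)
obs 9: x=3 → posterior Gamma(41, 25/2)
obs 10: x=3 → posterior Gamma(44, 27/2)
obs 11: x=5 → posterior Gamma(49, 29/2)

alpha=49, beta=29/2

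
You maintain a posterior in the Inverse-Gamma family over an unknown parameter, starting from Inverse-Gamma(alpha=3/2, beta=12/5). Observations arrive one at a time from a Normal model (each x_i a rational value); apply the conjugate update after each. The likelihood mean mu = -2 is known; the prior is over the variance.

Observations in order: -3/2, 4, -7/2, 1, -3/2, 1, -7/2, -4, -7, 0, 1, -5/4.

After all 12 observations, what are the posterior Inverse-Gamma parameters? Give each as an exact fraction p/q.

alpha=15/2, beta=8509/160

obs 1: x=-3/2 → posterior Inverse-Gamma(2, 101/40)
obs 2: x=4 → posterior Inverse-Gamma(5/2, 821/40)
obs 3: x=-7/2 → posterior Inverse-Gamma(3, 433/20)
obs 4: x=1 → posterior Inverse-Gamma(7/2, 523/20)
obs 5: x=-3/2 → posterior Inverse-Gamma(4, 1051/40)
obs 6: x=1 → posterior Inverse-Gamma(9/2, 1231/40)
obs 7: x=-7/2 → posterior Inverse-Gamma(5, 319/10)
obs 8: x=-4 → posterior Inverse-Gamma(11/2, 339/10)
obs 9: x=-7 → posterior Inverse-Gamma(6, 232/5)
obs 10: x=0 → posterior Inverse-Gamma(13/2, 242/5)
obs 11: x=1 → posterior Inverse-Gamma(7, 529/10)
obs 12: x=-5/4 → posterior Inverse-Gamma(15/2, 8509/160)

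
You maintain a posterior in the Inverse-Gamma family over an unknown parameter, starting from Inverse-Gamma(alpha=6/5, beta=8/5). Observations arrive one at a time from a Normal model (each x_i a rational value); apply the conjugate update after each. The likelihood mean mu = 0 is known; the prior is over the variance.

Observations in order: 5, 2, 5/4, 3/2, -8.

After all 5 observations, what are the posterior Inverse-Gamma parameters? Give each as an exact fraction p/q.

obs 1: x=5 → posterior Inverse-Gamma(17/10, 141/10)
obs 2: x=2 → posterior Inverse-Gamma(11/5, 161/10)
obs 3: x=5/4 → posterior Inverse-Gamma(27/10, 2701/160)
obs 4: x=3/2 → posterior Inverse-Gamma(16/5, 2881/160)
obs 5: x=-8 → posterior Inverse-Gamma(37/10, 8001/160)

alpha=37/10, beta=8001/160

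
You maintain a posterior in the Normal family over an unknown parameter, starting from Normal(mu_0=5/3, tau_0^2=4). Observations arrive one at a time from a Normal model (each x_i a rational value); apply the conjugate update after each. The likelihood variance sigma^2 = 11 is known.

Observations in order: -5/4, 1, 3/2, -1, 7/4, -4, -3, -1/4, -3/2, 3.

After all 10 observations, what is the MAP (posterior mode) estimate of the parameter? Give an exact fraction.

obs 1: x=-5/4 → posterior Normal(8/9, 44/15)
obs 2: x=1 → posterior Normal(52/57, 44/19)
obs 3: x=3/2 → posterior Normal(70/69, 44/23)
obs 4: x=-1 → posterior Normal(58/81, 44/27)
obs 5: x=7/4 → posterior Normal(79/93, 44/31)
obs 6: x=-4 → posterior Normal(31/105, 44/35)
obs 7: x=-3 → posterior Normal(-5/117, 44/39)
obs 8: x=-1/4 → posterior Normal(-8/129, 44/43)
obs 9: x=-3/2 → posterior Normal(-26/141, 44/47)
obs 10: x=3 → posterior Normal(10/153, 44/51)

10/153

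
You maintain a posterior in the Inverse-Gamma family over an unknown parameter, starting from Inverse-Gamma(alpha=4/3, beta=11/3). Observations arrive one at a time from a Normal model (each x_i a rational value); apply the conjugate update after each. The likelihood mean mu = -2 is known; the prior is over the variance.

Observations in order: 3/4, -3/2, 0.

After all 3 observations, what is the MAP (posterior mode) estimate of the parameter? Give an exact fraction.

obs 1: x=3/4 → posterior Inverse-Gamma(11/6, 715/96)
obs 2: x=-3/2 → posterior Inverse-Gamma(7/3, 727/96)
obs 3: x=0 → posterior Inverse-Gamma(17/6, 919/96)

919/368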